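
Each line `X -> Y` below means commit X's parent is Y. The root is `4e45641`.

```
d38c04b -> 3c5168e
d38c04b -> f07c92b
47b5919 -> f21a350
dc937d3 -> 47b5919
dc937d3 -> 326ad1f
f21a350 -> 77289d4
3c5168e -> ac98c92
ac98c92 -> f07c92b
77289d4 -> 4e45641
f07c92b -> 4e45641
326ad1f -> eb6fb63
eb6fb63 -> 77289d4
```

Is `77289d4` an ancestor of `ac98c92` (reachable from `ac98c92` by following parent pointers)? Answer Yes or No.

No

Ancestors of ac98c92: {4e45641, ac98c92, f07c92b}.
77289d4 is not in that set, so it is not an ancestor of ac98c92.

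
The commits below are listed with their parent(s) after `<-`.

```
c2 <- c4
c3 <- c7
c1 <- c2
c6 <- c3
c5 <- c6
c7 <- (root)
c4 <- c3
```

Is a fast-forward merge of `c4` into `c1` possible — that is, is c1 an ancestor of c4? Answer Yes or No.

A fast-forward from c1 to c4 is possible iff c1 is an ancestor of c4.
Ancestors of c4: {c3, c4, c7}.
c1 is not among them, so fast-forward is not possible.

No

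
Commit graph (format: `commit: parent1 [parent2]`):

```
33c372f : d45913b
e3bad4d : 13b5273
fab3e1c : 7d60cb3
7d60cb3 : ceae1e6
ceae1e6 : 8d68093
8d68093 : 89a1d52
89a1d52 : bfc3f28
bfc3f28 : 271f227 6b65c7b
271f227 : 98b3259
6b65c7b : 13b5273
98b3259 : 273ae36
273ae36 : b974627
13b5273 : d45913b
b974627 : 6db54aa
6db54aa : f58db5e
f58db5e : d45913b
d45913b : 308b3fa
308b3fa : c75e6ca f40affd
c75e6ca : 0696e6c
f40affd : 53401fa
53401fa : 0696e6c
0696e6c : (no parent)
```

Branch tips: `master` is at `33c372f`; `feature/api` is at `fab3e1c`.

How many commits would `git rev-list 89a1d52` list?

16

Walking parent pointers from 89a1d52: reachable set = {0696e6c, 13b5273, 271f227, 273ae36, 308b3fa, 53401fa, 6b65c7b, 6db54aa, 89a1d52, 98b3259, b974627, bfc3f28, c75e6ca, d45913b, f40affd, f58db5e}.
That is 16 commits.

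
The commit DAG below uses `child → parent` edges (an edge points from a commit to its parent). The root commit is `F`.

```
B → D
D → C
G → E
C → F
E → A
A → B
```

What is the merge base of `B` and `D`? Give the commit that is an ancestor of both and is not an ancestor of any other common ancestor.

Ancestors of B: {B, C, D, F}.
Ancestors of D: {C, D, F}.
Common ancestors: {C, D, F}.
Among these, D is not an ancestor of any other common ancestor — it is the merge base.

D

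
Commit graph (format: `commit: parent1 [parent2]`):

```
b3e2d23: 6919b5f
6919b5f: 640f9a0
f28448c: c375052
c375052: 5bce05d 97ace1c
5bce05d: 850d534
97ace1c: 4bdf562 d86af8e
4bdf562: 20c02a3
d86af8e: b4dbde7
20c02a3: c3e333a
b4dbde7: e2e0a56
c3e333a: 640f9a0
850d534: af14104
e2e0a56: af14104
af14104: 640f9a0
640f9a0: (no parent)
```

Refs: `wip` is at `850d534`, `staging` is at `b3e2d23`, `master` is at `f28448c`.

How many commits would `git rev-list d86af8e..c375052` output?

Reachable from c375052: {20c02a3, 4bdf562, 5bce05d, 640f9a0, 850d534, 97ace1c, af14104, b4dbde7, c375052, c3e333a, d86af8e, e2e0a56}.
Reachable from d86af8e: {640f9a0, af14104, b4dbde7, d86af8e, e2e0a56}.
In c375052's history but not d86af8e's: {20c02a3, 4bdf562, 5bce05d, 850d534, 97ace1c, c375052, c3e333a} — 7 commits.

7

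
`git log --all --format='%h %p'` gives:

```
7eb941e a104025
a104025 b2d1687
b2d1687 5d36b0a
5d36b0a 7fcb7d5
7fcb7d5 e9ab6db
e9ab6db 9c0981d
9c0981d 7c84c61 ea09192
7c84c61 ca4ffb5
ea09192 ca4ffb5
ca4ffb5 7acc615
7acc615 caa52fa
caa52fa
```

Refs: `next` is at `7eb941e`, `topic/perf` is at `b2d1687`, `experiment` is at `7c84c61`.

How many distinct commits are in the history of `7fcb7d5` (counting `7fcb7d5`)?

Walking parent pointers from 7fcb7d5: reachable set = {7acc615, 7c84c61, 7fcb7d5, 9c0981d, ca4ffb5, caa52fa, e9ab6db, ea09192}.
That is 8 commits.

8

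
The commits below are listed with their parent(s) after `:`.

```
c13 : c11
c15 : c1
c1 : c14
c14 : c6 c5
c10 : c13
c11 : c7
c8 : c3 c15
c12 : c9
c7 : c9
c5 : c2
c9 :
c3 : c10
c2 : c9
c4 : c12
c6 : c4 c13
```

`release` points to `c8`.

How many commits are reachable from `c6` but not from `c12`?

Reachable from c6: {c11, c12, c13, c4, c6, c7, c9}.
Reachable from c12: {c12, c9}.
In c6's history but not c12's: {c11, c13, c4, c6, c7} — 5 commits.

5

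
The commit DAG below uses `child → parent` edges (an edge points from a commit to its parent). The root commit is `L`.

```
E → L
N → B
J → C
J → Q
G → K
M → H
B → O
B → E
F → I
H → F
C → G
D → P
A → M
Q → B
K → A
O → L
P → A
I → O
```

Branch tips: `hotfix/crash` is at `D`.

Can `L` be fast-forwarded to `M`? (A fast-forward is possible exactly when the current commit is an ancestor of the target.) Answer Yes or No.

A fast-forward from L to M is possible iff L is an ancestor of M.
Ancestors of M: {F, H, I, L, M, O}.
L is among them, so fast-forward is possible.

Yes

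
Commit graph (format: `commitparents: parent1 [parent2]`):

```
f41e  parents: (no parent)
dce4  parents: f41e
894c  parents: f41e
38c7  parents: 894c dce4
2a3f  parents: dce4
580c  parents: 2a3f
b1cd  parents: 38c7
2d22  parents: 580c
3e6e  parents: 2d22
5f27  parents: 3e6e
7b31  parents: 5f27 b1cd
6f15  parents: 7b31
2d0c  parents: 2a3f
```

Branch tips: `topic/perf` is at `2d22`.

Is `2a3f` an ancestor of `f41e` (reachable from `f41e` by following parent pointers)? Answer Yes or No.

Ancestors of f41e: {f41e}.
2a3f is not in that set, so it is not an ancestor of f41e.

No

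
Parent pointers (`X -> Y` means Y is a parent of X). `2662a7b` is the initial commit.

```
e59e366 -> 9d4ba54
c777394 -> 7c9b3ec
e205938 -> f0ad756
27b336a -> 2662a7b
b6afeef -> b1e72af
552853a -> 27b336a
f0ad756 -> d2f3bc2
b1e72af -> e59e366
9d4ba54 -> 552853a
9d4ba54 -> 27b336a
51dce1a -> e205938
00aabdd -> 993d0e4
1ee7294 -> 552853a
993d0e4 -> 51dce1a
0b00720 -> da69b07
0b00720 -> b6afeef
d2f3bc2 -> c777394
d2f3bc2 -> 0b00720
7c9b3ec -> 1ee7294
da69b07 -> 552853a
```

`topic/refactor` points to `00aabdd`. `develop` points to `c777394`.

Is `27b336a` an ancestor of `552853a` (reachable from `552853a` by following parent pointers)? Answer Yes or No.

Ancestors of 552853a (commits reachable by following parents): {2662a7b, 27b336a, 552853a}.
27b336a is in that set, so it is an ancestor of 552853a.

Yes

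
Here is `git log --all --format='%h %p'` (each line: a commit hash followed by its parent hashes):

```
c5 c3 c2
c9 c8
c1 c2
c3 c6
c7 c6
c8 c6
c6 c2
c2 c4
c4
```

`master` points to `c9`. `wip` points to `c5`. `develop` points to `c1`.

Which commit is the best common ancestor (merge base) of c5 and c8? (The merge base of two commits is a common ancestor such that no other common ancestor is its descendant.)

Ancestors of c5: {c2, c3, c4, c5, c6}.
Ancestors of c8: {c2, c4, c6, c8}.
Common ancestors: {c2, c4, c6}.
Among these, c6 is not an ancestor of any other common ancestor — it is the merge base.

c6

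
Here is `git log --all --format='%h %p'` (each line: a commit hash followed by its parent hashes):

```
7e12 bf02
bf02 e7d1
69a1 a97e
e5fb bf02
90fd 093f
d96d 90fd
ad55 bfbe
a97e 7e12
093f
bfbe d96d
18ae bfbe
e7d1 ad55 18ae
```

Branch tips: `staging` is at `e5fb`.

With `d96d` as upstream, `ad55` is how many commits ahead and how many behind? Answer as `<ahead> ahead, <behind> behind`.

Reachable from ad55: {093f, 90fd, ad55, bfbe, d96d}.
Reachable from d96d: {093f, 90fd, d96d}.
Only in ad55's history (ahead): {ad55, bfbe} — 2.
Only in d96d's history (behind): {} — 0.

2 ahead, 0 behind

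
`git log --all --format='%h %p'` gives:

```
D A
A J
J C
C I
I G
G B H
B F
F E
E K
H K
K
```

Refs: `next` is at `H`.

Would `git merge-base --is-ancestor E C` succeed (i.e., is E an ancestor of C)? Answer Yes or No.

Yes

Ancestors of C (commits reachable by following parents): {B, C, E, F, G, H, I, K}.
E is in that set, so it is an ancestor of C.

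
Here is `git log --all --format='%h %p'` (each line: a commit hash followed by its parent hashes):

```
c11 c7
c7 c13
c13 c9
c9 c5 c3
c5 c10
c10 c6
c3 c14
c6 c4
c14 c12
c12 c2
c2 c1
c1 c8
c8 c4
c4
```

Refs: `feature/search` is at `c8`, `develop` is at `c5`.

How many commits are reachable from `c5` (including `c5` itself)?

4

Walking parent pointers from c5: reachable set = {c10, c4, c5, c6}.
That is 4 commits.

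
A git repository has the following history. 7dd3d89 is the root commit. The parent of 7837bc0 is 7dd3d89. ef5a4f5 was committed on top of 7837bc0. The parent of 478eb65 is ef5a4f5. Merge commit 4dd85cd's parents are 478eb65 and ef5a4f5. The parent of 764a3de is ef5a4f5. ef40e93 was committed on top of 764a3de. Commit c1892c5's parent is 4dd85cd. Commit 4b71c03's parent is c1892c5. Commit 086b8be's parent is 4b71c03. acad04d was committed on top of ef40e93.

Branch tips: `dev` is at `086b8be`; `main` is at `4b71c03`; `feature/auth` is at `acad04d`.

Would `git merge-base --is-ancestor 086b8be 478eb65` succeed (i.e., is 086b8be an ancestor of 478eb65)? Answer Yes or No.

Ancestors of 478eb65: {478eb65, 7837bc0, 7dd3d89, ef5a4f5}.
086b8be is not in that set, so it is not an ancestor of 478eb65.

No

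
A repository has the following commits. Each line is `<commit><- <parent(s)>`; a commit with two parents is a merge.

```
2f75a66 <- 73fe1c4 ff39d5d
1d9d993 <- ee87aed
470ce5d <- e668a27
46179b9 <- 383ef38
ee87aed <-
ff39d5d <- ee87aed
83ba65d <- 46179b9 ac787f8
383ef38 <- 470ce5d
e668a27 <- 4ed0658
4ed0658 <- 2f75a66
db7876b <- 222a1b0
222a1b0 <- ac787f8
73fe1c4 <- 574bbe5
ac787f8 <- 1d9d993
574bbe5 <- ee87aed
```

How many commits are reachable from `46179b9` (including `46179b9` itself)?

10

Walking parent pointers from 46179b9: reachable set = {2f75a66, 383ef38, 46179b9, 470ce5d, 4ed0658, 574bbe5, 73fe1c4, e668a27, ee87aed, ff39d5d}.
That is 10 commits.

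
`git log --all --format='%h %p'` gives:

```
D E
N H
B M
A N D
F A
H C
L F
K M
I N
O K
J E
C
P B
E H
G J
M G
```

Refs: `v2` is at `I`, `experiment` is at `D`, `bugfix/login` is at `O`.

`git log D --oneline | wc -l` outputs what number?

4

Walking parent pointers from D: reachable set = {C, D, E, H}.
That is 4 commits.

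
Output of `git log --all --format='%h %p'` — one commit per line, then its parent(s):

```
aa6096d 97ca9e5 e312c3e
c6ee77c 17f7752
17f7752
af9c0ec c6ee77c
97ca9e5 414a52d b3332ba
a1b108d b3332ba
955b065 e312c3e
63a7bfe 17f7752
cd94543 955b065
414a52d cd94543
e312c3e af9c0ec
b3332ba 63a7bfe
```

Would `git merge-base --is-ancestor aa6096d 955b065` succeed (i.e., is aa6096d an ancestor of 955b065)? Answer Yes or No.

Ancestors of 955b065: {17f7752, 955b065, af9c0ec, c6ee77c, e312c3e}.
aa6096d is not in that set, so it is not an ancestor of 955b065.

No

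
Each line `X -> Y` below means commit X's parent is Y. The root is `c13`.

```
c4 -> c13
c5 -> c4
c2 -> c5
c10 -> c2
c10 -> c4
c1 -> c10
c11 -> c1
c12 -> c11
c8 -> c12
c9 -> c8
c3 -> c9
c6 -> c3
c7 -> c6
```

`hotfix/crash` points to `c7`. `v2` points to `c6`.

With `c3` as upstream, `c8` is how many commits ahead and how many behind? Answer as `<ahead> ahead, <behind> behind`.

Reachable from c8: {c1, c10, c11, c12, c13, c2, c4, c5, c8}.
Reachable from c3: {c1, c10, c11, c12, c13, c2, c3, c4, c5, c8, c9}.
Only in c8's history (ahead): {} — 0.
Only in c3's history (behind): {c3, c9} — 2.

0 ahead, 2 behind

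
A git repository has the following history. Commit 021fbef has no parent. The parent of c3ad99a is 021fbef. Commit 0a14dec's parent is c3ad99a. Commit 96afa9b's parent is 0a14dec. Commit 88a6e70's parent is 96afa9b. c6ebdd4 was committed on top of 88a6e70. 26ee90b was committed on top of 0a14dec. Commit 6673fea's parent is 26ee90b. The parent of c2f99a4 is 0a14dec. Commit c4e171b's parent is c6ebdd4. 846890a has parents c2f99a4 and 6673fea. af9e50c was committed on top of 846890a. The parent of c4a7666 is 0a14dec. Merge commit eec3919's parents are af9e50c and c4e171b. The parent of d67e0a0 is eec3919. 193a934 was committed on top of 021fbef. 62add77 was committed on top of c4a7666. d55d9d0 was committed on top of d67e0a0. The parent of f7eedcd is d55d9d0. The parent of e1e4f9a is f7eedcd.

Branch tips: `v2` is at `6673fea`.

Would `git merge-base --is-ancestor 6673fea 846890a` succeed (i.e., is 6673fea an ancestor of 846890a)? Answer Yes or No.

Yes

Ancestors of 846890a (commits reachable by following parents): {021fbef, 0a14dec, 26ee90b, 6673fea, 846890a, c2f99a4, c3ad99a}.
6673fea is in that set, so it is an ancestor of 846890a.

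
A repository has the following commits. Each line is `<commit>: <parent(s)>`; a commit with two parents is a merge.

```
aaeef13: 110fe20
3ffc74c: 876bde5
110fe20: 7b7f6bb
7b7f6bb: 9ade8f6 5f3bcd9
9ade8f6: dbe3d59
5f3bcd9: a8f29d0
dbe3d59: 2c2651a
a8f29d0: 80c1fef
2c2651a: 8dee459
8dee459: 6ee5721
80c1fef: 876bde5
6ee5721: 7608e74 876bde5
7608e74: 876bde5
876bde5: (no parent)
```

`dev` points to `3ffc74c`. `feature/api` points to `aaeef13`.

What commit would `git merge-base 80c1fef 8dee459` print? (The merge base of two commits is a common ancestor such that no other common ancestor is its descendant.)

876bde5

Ancestors of 80c1fef: {80c1fef, 876bde5}.
Ancestors of 8dee459: {6ee5721, 7608e74, 876bde5, 8dee459}.
Common ancestors: {876bde5}.
The only common ancestor is 876bde5, so it is the merge base.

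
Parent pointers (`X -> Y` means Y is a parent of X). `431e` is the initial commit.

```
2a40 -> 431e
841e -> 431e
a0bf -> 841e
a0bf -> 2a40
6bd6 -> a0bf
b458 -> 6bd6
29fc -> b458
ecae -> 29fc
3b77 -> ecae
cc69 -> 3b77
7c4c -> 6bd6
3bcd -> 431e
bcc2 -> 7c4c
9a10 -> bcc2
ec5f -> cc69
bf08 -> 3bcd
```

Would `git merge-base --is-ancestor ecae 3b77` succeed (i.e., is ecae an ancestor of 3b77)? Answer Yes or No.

Ancestors of 3b77 (commits reachable by following parents): {29fc, 2a40, 3b77, 431e, 6bd6, 841e, a0bf, b458, ecae}.
ecae is in that set, so it is an ancestor of 3b77.

Yes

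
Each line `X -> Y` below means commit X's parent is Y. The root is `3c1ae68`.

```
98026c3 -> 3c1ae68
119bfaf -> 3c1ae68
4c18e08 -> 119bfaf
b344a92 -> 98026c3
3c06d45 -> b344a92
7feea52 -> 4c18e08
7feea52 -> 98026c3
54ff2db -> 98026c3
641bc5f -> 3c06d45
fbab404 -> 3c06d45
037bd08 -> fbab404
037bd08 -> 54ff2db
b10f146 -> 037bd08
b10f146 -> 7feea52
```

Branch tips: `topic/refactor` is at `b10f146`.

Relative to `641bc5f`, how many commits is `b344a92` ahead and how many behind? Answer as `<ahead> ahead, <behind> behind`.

0 ahead, 2 behind

Reachable from b344a92: {3c1ae68, 98026c3, b344a92}.
Reachable from 641bc5f: {3c06d45, 3c1ae68, 641bc5f, 98026c3, b344a92}.
Only in b344a92's history (ahead): {} — 0.
Only in 641bc5f's history (behind): {3c06d45, 641bc5f} — 2.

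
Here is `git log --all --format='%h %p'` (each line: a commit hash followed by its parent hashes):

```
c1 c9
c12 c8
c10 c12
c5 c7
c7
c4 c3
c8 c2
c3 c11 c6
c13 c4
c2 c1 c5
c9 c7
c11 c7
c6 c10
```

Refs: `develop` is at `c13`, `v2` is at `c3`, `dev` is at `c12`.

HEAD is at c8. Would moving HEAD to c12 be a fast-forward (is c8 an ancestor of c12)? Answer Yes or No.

Yes

A fast-forward from c8 to c12 is possible iff c8 is an ancestor of c12.
Ancestors of c12: {c1, c12, c2, c5, c7, c8, c9}.
c8 is among them, so fast-forward is possible.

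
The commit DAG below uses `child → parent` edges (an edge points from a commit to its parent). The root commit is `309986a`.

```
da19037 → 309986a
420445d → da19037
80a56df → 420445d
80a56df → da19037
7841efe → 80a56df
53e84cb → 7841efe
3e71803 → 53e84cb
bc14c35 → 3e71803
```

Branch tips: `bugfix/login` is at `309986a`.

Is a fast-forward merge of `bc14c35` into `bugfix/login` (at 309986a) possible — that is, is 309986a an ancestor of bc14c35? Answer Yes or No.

Yes

A fast-forward from 309986a to bc14c35 is possible iff 309986a is an ancestor of bc14c35.
Ancestors of bc14c35: {309986a, 3e71803, 420445d, 53e84cb, 7841efe, 80a56df, bc14c35, da19037}.
309986a is among them, so fast-forward is possible.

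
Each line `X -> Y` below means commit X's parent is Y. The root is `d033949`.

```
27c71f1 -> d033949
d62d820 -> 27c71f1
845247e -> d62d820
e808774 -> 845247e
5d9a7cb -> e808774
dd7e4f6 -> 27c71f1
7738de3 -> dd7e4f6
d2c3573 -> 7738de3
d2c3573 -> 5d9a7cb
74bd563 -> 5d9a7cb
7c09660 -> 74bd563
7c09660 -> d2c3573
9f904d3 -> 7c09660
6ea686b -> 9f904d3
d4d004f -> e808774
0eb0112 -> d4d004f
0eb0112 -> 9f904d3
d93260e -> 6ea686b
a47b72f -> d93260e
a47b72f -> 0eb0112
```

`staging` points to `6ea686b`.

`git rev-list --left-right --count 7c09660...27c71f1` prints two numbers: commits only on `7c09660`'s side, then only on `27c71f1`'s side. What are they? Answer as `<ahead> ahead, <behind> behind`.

Reachable from 7c09660: {27c71f1, 5d9a7cb, 74bd563, 7738de3, 7c09660, 845247e, d033949, d2c3573, d62d820, dd7e4f6, e808774}.
Reachable from 27c71f1: {27c71f1, d033949}.
Only in 7c09660's history (ahead): {5d9a7cb, 74bd563, 7738de3, 7c09660, 845247e, d2c3573, d62d820, dd7e4f6, e808774} — 9.
Only in 27c71f1's history (behind): {} — 0.

9 ahead, 0 behind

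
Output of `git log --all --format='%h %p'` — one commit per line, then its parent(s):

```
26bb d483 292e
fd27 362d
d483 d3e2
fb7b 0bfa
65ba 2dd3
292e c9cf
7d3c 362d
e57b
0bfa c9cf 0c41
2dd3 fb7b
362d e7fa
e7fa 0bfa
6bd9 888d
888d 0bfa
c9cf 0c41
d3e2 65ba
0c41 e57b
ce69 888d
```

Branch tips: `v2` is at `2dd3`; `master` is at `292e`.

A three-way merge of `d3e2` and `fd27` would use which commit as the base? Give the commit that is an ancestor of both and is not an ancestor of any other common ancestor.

Ancestors of d3e2: {0bfa, 0c41, 2dd3, 65ba, c9cf, d3e2, e57b, fb7b}.
Ancestors of fd27: {0bfa, 0c41, 362d, c9cf, e57b, e7fa, fd27}.
Common ancestors: {0bfa, 0c41, c9cf, e57b}.
Among these, 0bfa is not an ancestor of any other common ancestor — it is the merge base.

0bfa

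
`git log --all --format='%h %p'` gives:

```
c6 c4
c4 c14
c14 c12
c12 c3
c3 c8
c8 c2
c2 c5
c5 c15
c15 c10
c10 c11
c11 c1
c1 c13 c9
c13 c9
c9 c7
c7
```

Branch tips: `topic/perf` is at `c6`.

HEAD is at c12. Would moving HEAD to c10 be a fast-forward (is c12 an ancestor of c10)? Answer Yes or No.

No

A fast-forward from c12 to c10 is possible iff c12 is an ancestor of c10.
Ancestors of c10: {c1, c10, c11, c13, c7, c9}.
c12 is not among them, so fast-forward is not possible.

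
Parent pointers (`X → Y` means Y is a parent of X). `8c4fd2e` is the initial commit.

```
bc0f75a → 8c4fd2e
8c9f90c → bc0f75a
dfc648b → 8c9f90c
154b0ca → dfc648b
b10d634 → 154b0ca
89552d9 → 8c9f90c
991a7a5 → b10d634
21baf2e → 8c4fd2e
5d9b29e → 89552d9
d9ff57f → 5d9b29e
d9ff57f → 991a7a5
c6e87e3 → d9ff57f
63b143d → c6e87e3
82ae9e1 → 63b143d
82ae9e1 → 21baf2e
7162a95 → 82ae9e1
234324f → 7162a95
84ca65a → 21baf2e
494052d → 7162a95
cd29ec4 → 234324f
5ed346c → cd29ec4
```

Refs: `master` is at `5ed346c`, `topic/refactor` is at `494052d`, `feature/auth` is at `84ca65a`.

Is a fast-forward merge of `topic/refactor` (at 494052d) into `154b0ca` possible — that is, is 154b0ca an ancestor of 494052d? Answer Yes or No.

A fast-forward from 154b0ca to 494052d is possible iff 154b0ca is an ancestor of 494052d.
Ancestors of 494052d: {154b0ca, 21baf2e, 494052d, 5d9b29e, 63b143d, 7162a95, 82ae9e1, 89552d9, 8c4fd2e, 8c9f90c, 991a7a5, b10d634, bc0f75a, c6e87e3, d9ff57f, dfc648b}.
154b0ca is among them, so fast-forward is possible.

Yes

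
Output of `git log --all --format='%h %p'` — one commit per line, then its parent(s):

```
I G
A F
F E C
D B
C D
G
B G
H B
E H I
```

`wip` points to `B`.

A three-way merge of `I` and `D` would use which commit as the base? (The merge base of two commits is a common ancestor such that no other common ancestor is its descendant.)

Ancestors of I: {G, I}.
Ancestors of D: {B, D, G}.
Common ancestors: {G}.
The only common ancestor is G, so it is the merge base.

G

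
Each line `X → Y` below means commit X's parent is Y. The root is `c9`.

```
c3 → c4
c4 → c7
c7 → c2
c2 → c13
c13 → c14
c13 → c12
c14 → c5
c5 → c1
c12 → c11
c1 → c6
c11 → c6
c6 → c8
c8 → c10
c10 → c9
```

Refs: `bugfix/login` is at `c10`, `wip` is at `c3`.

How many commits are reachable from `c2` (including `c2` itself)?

Walking parent pointers from c2: reachable set = {c1, c10, c11, c12, c13, c14, c2, c5, c6, c8, c9}.
That is 11 commits.

11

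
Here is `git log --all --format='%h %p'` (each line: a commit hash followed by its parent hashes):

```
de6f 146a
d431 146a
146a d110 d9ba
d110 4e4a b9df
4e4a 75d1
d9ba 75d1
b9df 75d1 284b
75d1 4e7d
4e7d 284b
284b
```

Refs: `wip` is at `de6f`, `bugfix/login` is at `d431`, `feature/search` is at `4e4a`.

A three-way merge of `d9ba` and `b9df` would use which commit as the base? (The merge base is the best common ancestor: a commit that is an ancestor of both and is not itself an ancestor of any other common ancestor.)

Ancestors of d9ba: {284b, 4e7d, 75d1, d9ba}.
Ancestors of b9df: {284b, 4e7d, 75d1, b9df}.
Common ancestors: {284b, 4e7d, 75d1}.
Among these, 75d1 is not an ancestor of any other common ancestor — it is the merge base.

75d1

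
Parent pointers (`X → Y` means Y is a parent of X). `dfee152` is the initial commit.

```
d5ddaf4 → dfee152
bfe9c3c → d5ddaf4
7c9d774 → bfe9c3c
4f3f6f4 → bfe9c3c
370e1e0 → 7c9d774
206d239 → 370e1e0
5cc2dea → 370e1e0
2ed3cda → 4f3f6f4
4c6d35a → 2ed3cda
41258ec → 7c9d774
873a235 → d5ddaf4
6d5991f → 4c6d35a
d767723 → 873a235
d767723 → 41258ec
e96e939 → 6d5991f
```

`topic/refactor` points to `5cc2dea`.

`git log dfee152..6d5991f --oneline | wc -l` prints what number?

6

Reachable from 6d5991f: {2ed3cda, 4c6d35a, 4f3f6f4, 6d5991f, bfe9c3c, d5ddaf4, dfee152}.
Reachable from dfee152: {dfee152}.
In 6d5991f's history but not dfee152's: {2ed3cda, 4c6d35a, 4f3f6f4, 6d5991f, bfe9c3c, d5ddaf4} — 6 commits.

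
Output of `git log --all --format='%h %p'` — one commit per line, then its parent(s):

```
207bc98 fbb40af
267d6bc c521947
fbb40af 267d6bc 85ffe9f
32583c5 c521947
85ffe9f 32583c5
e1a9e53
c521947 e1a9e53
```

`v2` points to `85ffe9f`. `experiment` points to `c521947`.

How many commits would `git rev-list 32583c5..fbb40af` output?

3

Reachable from fbb40af: {267d6bc, 32583c5, 85ffe9f, c521947, e1a9e53, fbb40af}.
Reachable from 32583c5: {32583c5, c521947, e1a9e53}.
In fbb40af's history but not 32583c5's: {267d6bc, 85ffe9f, fbb40af} — 3 commits.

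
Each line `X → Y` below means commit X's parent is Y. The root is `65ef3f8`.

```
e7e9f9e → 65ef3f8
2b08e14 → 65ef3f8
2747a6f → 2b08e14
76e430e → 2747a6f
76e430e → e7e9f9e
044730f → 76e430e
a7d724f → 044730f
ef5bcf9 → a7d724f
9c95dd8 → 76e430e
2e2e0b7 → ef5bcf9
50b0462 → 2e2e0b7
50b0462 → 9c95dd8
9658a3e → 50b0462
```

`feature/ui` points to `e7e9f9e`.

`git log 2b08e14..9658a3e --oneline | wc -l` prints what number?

Reachable from 9658a3e: {044730f, 2747a6f, 2b08e14, 2e2e0b7, 50b0462, 65ef3f8, 76e430e, 9658a3e, 9c95dd8, a7d724f, e7e9f9e, ef5bcf9}.
Reachable from 2b08e14: {2b08e14, 65ef3f8}.
In 9658a3e's history but not 2b08e14's: {044730f, 2747a6f, 2e2e0b7, 50b0462, 76e430e, 9658a3e, 9c95dd8, a7d724f, e7e9f9e, ef5bcf9} — 10 commits.

10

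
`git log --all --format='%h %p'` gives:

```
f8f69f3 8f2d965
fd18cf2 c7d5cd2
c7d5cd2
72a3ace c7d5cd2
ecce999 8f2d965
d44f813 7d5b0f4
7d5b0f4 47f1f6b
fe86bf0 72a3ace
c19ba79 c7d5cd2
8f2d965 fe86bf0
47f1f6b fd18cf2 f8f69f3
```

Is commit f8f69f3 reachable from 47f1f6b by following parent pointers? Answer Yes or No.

Yes

Ancestors of 47f1f6b (commits reachable by following parents): {47f1f6b, 72a3ace, 8f2d965, c7d5cd2, f8f69f3, fd18cf2, fe86bf0}.
f8f69f3 is in that set, so it is an ancestor of 47f1f6b.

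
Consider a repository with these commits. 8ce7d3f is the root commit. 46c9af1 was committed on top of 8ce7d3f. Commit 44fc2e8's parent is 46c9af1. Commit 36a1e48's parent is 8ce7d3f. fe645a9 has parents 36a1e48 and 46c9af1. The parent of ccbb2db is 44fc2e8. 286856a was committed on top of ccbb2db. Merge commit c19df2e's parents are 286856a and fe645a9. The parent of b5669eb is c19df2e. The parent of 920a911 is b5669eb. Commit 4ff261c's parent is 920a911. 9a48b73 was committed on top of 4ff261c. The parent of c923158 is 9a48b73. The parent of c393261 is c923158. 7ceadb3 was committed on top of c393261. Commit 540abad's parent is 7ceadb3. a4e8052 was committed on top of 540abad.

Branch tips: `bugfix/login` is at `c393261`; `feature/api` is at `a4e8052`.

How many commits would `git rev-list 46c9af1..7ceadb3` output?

Reachable from 7ceadb3: {286856a, 36a1e48, 44fc2e8, 46c9af1, 4ff261c, 7ceadb3, 8ce7d3f, 920a911, 9a48b73, b5669eb, c19df2e, c393261, c923158, ccbb2db, fe645a9}.
Reachable from 46c9af1: {46c9af1, 8ce7d3f}.
In 7ceadb3's history but not 46c9af1's: {286856a, 36a1e48, 44fc2e8, 4ff261c, 7ceadb3, 920a911, 9a48b73, b5669eb, c19df2e, c393261, c923158, ccbb2db, fe645a9} — 13 commits.

13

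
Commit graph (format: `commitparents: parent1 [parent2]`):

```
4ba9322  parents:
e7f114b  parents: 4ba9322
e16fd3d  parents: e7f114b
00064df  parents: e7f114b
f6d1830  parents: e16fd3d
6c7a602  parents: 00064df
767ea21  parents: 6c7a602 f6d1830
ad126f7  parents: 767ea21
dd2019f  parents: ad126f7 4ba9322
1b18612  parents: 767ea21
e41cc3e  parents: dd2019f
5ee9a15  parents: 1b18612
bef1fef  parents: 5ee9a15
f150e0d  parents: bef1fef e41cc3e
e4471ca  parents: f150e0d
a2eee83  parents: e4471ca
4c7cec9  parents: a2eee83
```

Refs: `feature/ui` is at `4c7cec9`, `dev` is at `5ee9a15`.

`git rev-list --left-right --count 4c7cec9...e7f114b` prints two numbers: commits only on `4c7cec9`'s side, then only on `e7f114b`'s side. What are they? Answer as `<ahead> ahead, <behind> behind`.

Reachable from 4c7cec9: {00064df, 1b18612, 4ba9322, 4c7cec9, 5ee9a15, 6c7a602, 767ea21, a2eee83, ad126f7, bef1fef, dd2019f, e16fd3d, e41cc3e, e4471ca, e7f114b, f150e0d, f6d1830}.
Reachable from e7f114b: {4ba9322, e7f114b}.
Only in 4c7cec9's history (ahead): {00064df, 1b18612, 4c7cec9, 5ee9a15, 6c7a602, 767ea21, a2eee83, ad126f7, bef1fef, dd2019f, e16fd3d, e41cc3e, e4471ca, f150e0d, f6d1830} — 15.
Only in e7f114b's history (behind): {} — 0.

15 ahead, 0 behind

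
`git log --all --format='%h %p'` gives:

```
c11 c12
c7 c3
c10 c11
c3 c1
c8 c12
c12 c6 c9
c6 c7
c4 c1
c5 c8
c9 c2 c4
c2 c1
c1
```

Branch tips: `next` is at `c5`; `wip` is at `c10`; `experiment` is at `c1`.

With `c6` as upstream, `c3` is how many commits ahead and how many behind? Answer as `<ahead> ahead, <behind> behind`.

0 ahead, 2 behind

Reachable from c3: {c1, c3}.
Reachable from c6: {c1, c3, c6, c7}.
Only in c3's history (ahead): {} — 0.
Only in c6's history (behind): {c6, c7} — 2.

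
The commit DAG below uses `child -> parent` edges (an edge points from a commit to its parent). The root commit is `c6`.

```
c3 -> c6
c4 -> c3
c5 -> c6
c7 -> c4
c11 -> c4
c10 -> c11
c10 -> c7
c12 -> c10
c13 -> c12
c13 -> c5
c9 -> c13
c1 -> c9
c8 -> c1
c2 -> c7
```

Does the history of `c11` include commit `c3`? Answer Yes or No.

Ancestors of c11 (commits reachable by following parents): {c11, c3, c4, c6}.
c3 is in that set, so it is an ancestor of c11.

Yes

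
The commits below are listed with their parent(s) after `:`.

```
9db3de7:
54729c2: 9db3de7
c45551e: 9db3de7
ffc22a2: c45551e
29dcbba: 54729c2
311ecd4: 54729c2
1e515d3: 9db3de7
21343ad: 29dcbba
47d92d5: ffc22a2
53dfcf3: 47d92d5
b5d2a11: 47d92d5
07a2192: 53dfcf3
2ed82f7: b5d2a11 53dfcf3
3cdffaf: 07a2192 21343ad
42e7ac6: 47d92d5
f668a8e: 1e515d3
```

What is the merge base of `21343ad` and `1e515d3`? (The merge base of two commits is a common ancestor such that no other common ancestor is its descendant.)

Ancestors of 21343ad: {21343ad, 29dcbba, 54729c2, 9db3de7}.
Ancestors of 1e515d3: {1e515d3, 9db3de7}.
Common ancestors: {9db3de7}.
The only common ancestor is 9db3de7, so it is the merge base.

9db3de7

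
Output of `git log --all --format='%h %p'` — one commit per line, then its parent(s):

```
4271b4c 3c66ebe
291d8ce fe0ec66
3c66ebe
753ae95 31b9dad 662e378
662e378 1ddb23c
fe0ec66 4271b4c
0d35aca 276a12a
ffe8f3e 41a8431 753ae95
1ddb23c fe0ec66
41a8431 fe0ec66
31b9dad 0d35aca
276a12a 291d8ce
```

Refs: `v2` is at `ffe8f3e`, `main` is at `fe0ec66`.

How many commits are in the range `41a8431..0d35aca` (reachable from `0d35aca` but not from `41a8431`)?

3

Reachable from 0d35aca: {0d35aca, 276a12a, 291d8ce, 3c66ebe, 4271b4c, fe0ec66}.
Reachable from 41a8431: {3c66ebe, 41a8431, 4271b4c, fe0ec66}.
In 0d35aca's history but not 41a8431's: {0d35aca, 276a12a, 291d8ce} — 3 commits.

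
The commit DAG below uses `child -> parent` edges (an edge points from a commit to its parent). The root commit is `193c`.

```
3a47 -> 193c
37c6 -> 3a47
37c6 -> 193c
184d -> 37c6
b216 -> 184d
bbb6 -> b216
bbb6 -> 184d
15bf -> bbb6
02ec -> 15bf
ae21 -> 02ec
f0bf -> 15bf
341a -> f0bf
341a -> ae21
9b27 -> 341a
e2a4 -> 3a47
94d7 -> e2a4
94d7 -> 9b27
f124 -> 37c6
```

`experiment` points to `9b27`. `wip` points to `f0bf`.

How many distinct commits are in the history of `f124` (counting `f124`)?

Walking parent pointers from f124: reachable set = {193c, 37c6, 3a47, f124}.
That is 4 commits.

4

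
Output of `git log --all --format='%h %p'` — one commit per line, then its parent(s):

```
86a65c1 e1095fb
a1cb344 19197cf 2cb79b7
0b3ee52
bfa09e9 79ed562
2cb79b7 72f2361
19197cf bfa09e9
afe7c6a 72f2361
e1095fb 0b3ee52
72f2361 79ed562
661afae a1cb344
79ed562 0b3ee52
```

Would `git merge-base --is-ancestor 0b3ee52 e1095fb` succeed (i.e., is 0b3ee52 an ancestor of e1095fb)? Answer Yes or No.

Ancestors of e1095fb (commits reachable by following parents): {0b3ee52, e1095fb}.
0b3ee52 is in that set, so it is an ancestor of e1095fb.

Yes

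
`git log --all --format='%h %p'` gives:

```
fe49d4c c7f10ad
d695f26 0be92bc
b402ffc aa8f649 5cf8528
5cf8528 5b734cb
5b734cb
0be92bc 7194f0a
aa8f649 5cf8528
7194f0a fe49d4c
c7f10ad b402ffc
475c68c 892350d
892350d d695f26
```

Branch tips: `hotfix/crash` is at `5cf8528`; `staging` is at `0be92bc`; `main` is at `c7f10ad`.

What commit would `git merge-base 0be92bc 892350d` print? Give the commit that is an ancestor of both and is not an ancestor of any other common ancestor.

Ancestors of 0be92bc: {0be92bc, 5b734cb, 5cf8528, 7194f0a, aa8f649, b402ffc, c7f10ad, fe49d4c}.
Ancestors of 892350d: {0be92bc, 5b734cb, 5cf8528, 7194f0a, 892350d, aa8f649, b402ffc, c7f10ad, d695f26, fe49d4c}.
Common ancestors: {0be92bc, 5b734cb, 5cf8528, 7194f0a, aa8f649, b402ffc, c7f10ad, fe49d4c}.
Among these, 0be92bc is not an ancestor of any other common ancestor — it is the merge base.

0be92bc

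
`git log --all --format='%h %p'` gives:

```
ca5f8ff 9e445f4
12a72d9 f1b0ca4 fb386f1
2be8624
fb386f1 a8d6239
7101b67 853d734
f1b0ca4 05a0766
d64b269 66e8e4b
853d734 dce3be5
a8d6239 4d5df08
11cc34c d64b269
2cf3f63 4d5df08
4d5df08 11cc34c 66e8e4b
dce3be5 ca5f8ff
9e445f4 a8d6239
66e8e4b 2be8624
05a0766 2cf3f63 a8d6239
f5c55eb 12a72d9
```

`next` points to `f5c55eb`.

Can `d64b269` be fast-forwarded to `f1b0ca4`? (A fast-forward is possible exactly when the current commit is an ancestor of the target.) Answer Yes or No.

A fast-forward from d64b269 to f1b0ca4 is possible iff d64b269 is an ancestor of f1b0ca4.
Ancestors of f1b0ca4: {05a0766, 11cc34c, 2be8624, 2cf3f63, 4d5df08, 66e8e4b, a8d6239, d64b269, f1b0ca4}.
d64b269 is among them, so fast-forward is possible.

Yes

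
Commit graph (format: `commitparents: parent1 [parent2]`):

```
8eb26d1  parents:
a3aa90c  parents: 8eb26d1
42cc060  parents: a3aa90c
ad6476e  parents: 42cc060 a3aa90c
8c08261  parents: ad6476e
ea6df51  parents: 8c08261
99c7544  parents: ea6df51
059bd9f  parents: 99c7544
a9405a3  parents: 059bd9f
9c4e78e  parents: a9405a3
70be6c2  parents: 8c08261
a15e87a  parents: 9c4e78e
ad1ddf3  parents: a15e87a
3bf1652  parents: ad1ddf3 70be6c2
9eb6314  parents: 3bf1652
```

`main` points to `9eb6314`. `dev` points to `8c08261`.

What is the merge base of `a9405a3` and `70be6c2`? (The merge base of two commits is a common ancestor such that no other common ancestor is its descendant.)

8c08261

Ancestors of a9405a3: {059bd9f, 42cc060, 8c08261, 8eb26d1, 99c7544, a3aa90c, a9405a3, ad6476e, ea6df51}.
Ancestors of 70be6c2: {42cc060, 70be6c2, 8c08261, 8eb26d1, a3aa90c, ad6476e}.
Common ancestors: {42cc060, 8c08261, 8eb26d1, a3aa90c, ad6476e}.
Among these, 8c08261 is not an ancestor of any other common ancestor — it is the merge base.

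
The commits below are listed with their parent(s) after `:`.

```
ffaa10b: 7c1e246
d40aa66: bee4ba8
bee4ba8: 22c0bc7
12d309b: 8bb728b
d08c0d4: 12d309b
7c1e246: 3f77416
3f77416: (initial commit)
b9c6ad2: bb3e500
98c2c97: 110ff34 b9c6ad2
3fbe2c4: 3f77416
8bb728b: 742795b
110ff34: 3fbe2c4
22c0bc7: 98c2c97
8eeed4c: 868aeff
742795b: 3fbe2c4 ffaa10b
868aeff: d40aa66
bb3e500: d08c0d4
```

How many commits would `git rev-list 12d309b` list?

7

Walking parent pointers from 12d309b: reachable set = {12d309b, 3f77416, 3fbe2c4, 742795b, 7c1e246, 8bb728b, ffaa10b}.
That is 7 commits.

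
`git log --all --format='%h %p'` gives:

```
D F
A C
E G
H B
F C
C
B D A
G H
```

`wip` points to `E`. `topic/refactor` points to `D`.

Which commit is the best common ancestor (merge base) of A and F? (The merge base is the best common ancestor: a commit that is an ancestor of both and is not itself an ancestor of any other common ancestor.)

Ancestors of A: {A, C}.
Ancestors of F: {C, F}.
Common ancestors: {C}.
The only common ancestor is C, so it is the merge base.

C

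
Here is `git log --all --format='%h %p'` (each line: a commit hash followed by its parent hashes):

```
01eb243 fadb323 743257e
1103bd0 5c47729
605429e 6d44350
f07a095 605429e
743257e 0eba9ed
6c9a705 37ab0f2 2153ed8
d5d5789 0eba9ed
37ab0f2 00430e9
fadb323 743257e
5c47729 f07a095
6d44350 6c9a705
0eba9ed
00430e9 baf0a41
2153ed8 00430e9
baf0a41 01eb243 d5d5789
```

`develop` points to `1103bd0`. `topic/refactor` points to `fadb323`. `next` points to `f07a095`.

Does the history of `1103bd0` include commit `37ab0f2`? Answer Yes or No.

Yes

Ancestors of 1103bd0 (commits reachable by following parents): {00430e9, 01eb243, 0eba9ed, 1103bd0, 2153ed8, 37ab0f2, 5c47729, 605429e, 6c9a705, 6d44350, 743257e, baf0a41, d5d5789, f07a095, fadb323}.
37ab0f2 is in that set, so it is an ancestor of 1103bd0.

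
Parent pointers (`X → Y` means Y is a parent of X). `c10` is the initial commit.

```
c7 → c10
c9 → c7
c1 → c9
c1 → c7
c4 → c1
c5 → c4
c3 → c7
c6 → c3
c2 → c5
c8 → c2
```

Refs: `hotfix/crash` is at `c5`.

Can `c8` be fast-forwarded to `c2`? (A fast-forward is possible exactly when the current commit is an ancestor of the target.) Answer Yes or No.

A fast-forward from c8 to c2 is possible iff c8 is an ancestor of c2.
Ancestors of c2: {c1, c10, c2, c4, c5, c7, c9}.
c8 is not among them, so fast-forward is not possible.

No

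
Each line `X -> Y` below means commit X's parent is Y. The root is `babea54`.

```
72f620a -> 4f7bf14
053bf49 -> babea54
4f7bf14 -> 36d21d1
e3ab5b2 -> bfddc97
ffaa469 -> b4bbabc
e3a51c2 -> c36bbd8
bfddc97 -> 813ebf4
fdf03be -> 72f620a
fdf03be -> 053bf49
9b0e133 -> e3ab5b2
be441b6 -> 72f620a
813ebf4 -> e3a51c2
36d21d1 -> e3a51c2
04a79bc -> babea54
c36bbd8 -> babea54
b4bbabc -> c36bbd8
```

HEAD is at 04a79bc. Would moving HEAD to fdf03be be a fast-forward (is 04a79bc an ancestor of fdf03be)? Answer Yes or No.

A fast-forward from 04a79bc to fdf03be is possible iff 04a79bc is an ancestor of fdf03be.
Ancestors of fdf03be: {053bf49, 36d21d1, 4f7bf14, 72f620a, babea54, c36bbd8, e3a51c2, fdf03be}.
04a79bc is not among them, so fast-forward is not possible.

No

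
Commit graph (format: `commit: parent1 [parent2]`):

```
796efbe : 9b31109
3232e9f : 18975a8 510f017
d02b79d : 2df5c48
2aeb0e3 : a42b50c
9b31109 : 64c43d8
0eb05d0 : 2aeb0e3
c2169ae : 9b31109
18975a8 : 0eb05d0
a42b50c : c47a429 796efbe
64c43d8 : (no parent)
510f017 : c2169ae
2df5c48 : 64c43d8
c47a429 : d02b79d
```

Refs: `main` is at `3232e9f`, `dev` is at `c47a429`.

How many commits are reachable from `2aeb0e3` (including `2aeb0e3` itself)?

8

Walking parent pointers from 2aeb0e3: reachable set = {2aeb0e3, 2df5c48, 64c43d8, 796efbe, 9b31109, a42b50c, c47a429, d02b79d}.
That is 8 commits.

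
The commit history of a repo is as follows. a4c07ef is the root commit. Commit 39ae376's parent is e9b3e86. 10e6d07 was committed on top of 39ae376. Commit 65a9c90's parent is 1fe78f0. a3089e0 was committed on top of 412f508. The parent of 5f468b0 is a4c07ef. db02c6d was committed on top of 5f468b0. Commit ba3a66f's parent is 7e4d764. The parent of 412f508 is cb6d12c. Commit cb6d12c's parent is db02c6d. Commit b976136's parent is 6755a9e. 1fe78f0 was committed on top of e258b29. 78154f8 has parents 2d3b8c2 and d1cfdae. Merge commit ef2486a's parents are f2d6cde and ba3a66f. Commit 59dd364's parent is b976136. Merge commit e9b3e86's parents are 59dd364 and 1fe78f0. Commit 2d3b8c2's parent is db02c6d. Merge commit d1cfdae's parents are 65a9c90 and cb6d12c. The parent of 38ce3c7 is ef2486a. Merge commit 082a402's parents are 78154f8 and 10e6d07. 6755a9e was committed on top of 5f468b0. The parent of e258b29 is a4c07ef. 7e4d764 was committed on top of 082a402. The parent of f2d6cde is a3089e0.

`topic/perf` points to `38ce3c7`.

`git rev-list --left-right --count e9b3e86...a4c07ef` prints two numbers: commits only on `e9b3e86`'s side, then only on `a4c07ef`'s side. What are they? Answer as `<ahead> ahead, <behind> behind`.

Reachable from e9b3e86: {1fe78f0, 59dd364, 5f468b0, 6755a9e, a4c07ef, b976136, e258b29, e9b3e86}.
Reachable from a4c07ef: {a4c07ef}.
Only in e9b3e86's history (ahead): {1fe78f0, 59dd364, 5f468b0, 6755a9e, b976136, e258b29, e9b3e86} — 7.
Only in a4c07ef's history (behind): {} — 0.

7 ahead, 0 behind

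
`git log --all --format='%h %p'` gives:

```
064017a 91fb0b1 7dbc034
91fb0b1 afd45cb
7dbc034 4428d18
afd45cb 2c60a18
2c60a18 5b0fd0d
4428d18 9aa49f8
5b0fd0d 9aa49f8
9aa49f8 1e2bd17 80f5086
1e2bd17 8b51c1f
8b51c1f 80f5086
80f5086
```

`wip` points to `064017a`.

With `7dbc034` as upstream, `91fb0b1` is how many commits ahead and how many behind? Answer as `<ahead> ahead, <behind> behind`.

Reachable from 91fb0b1: {1e2bd17, 2c60a18, 5b0fd0d, 80f5086, 8b51c1f, 91fb0b1, 9aa49f8, afd45cb}.
Reachable from 7dbc034: {1e2bd17, 4428d18, 7dbc034, 80f5086, 8b51c1f, 9aa49f8}.
Only in 91fb0b1's history (ahead): {2c60a18, 5b0fd0d, 91fb0b1, afd45cb} — 4.
Only in 7dbc034's history (behind): {4428d18, 7dbc034} — 2.

4 ahead, 2 behind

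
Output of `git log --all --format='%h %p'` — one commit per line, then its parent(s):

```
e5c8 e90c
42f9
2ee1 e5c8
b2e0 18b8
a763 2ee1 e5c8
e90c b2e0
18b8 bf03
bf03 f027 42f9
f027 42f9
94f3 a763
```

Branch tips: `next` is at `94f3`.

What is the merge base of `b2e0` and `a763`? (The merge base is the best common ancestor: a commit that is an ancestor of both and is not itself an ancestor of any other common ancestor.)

b2e0

Ancestors of b2e0: {18b8, 42f9, b2e0, bf03, f027}.
Ancestors of a763: {18b8, 2ee1, 42f9, a763, b2e0, bf03, e5c8, e90c, f027}.
Common ancestors: {18b8, 42f9, b2e0, bf03, f027}.
Among these, b2e0 is not an ancestor of any other common ancestor — it is the merge base.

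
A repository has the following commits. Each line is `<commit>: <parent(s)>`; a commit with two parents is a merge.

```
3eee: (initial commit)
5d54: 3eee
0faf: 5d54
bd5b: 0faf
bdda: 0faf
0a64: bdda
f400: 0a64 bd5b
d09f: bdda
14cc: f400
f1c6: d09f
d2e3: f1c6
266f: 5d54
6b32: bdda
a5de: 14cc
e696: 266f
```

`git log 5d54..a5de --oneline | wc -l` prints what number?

7

Reachable from a5de: {0a64, 0faf, 14cc, 3eee, 5d54, a5de, bd5b, bdda, f400}.
Reachable from 5d54: {3eee, 5d54}.
In a5de's history but not 5d54's: {0a64, 0faf, 14cc, a5de, bd5b, bdda, f400} — 7 commits.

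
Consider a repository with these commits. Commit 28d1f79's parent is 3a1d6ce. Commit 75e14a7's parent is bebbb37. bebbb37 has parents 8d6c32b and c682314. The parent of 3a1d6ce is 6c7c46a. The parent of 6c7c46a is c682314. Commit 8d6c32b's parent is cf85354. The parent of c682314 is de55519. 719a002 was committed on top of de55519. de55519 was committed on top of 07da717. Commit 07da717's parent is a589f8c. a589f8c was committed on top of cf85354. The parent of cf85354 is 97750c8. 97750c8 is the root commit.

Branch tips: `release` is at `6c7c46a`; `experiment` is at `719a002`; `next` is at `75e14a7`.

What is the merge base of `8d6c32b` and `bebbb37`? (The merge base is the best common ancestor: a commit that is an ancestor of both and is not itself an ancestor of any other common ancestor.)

8d6c32b

Ancestors of 8d6c32b: {8d6c32b, 97750c8, cf85354}.
Ancestors of bebbb37: {07da717, 8d6c32b, 97750c8, a589f8c, bebbb37, c682314, cf85354, de55519}.
Common ancestors: {8d6c32b, 97750c8, cf85354}.
Among these, 8d6c32b is not an ancestor of any other common ancestor — it is the merge base.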